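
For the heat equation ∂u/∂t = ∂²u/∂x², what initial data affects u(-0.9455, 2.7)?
The entire real line. The heat equation has infinite propagation speed: any initial disturbance instantly affects all points (though exponentially small far away).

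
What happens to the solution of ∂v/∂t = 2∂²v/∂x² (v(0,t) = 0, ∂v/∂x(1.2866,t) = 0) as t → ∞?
v → 0. Heat escapes through the Dirichlet boundary.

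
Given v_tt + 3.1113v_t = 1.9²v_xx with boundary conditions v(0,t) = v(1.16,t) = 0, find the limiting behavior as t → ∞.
v → 0. Damping (γ=3.1113) dissipates energy; oscillations decay exponentially.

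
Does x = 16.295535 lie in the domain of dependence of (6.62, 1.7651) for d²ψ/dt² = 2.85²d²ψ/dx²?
No. The domain of dependence is [1.589465, 11.650535], and 16.295535 is outside this interval.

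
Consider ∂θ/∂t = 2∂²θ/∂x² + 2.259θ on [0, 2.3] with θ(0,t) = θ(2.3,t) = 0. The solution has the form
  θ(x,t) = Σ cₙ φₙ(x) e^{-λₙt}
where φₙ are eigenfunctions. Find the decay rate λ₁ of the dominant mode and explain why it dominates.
Eigenvalues: λₙ = 2n²π²/2.3² - 2.259.
First three modes:
  n=1: λ₁ = 2π²/2.3² - 2.259 ≈ 1.472
  n=2: λ₂ = 8π²/2.3² - 2.259 ≈ 12.667
  n=3: λ₃ = 18π²/2.3² - 2.259 ≈ 31.324
Since 2π²/2.3² ≈ 3.731 > 2.259, all λₙ > 0.
The n=1 mode decays slowest → dominates as t → ∞.
Asymptotic: θ ~ c₁ sin(πx/2.3) e^{-λ₁t} with decay rate λ₁ ≈ 1.472.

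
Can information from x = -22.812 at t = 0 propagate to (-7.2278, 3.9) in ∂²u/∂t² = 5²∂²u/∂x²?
Yes. The domain of dependence is [-26.7278, 12.2722], and -22.812 ∈ [-26.7278, 12.2722].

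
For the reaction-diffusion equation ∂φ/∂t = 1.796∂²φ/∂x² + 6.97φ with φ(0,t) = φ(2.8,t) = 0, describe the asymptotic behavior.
φ grows unboundedly. Reaction dominates diffusion (r=6.97 > κπ²/L²≈2.26); solution grows exponentially.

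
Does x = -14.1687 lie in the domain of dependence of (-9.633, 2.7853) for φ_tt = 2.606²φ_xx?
Yes. The domain of dependence is [-16.8914918, -2.3745082], and -14.1687 ∈ [-16.8914918, -2.3745082].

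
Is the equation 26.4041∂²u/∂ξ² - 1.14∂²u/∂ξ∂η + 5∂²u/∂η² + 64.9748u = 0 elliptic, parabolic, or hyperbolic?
Computing B² - 4AC with A = 26.4041, B = -1.14, C = 5: discriminant = -526.7824 (negative). Answer: elliptic.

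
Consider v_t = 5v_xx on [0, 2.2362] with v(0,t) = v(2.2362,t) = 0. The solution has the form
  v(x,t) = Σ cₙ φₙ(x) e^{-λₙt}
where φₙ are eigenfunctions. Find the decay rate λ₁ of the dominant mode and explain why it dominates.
Eigenvalues: λₙ = 5n²π²/2.2362².
First three modes:
  n=1: λ₁ = 5π²/2.2362² ≈ 9.868
  n=2: λ₂ = 20π²/2.2362² ≈ 39.474 (4× faster decay)
  n=3: λ₃ = 45π²/2.2362² ≈ 88.816 (9× faster decay)
As t → ∞, higher modes decay exponentially faster. The n=1 mode dominates: v ~ c₁ sin(πx/2.2362) e^{-λ₁t}.
Decay rate: λ₁ = 5π²/2.2362² ≈ 9.868.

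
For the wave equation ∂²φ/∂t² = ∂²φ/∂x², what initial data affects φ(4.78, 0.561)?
Domain of dependence: [4.219, 5.341]. Signals travel at speed 1, so data within |x - 4.78| ≤ 1·0.561 = 0.561 can reach the point.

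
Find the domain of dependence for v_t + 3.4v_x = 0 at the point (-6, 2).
A single point: x = -12.8. The characteristic through (-6, 2) is x - 3.4t = const, so x = -6 - 3.4·2 = -12.8.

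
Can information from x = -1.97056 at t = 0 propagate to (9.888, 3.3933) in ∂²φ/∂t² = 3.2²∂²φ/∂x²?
No. The domain of dependence is [-0.97056, 20.74656], and -1.97056 is outside this interval.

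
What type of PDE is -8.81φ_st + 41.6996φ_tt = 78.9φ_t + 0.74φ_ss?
Rewriting in standard form: -0.74φ_ss - 8.81φ_st + 41.6996φ_tt - 78.9φ_t = 0. With A = -0.74, B = -8.81, C = 41.6996, the discriminant is 201.046916. This is a hyperbolic PDE.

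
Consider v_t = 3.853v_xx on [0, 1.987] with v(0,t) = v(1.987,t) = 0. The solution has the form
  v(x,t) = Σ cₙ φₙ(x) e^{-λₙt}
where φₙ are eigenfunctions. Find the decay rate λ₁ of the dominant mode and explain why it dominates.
Eigenvalues: λₙ = 3.853n²π²/1.987².
First three modes:
  n=1: λ₁ = 3.853π²/1.987² ≈ 9.632
  n=2: λ₂ = 15.412π²/1.987² ≈ 38.527 (4× faster decay)
  n=3: λ₃ = 34.677π²/1.987² ≈ 86.685 (9× faster decay)
As t → ∞, higher modes decay exponentially faster. The n=1 mode dominates: v ~ c₁ sin(πx/1.987) e^{-λ₁t}.
Decay rate: λ₁ = 3.853π²/1.987² ≈ 9.632.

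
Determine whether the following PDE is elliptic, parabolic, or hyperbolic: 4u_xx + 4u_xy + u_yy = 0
Coefficients: A = 4, B = 4, C = 1. B² - 4AC = 0, which is zero, so the equation is parabolic.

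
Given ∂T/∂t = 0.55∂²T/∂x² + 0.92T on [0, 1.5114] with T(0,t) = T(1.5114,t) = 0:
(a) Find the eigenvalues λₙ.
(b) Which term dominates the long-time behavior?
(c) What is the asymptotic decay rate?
Eigenvalues: λₙ = 0.55n²π²/1.5114² - 0.92.
First three modes:
  n=1: λ₁ = 0.55π²/1.5114² - 0.92 ≈ 1.456
  n=2: λ₂ = 2.2π²/1.5114² - 0.92 ≈ 8.585
  n=3: λ₃ = 4.95π²/1.5114² - 0.92 ≈ 20.467
Since 0.55π²/1.5114² ≈ 2.376 > 0.92, all λₙ > 0.
The n=1 mode decays slowest → dominates as t → ∞.
Asymptotic: T ~ c₁ sin(πx/1.5114) e^{-λ₁t} with decay rate λ₁ ≈ 1.456.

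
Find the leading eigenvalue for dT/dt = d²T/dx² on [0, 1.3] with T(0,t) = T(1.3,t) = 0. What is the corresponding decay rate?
Eigenvalues: λₙ = n²π²/1.3².
First three modes:
  n=1: λ₁ = π²/1.3² ≈ 5.84
  n=2: λ₂ = 4π²/1.3² ≈ 23.36 (4× faster decay)
  n=3: λ₃ = 9π²/1.3² ≈ 52.56 (9× faster decay)
As t → ∞, higher modes decay exponentially faster. The n=1 mode dominates: T ~ c₁ sin(πx/1.3) e^{-λ₁t}.
Decay rate: λ₁ = π²/1.3² ≈ 5.84.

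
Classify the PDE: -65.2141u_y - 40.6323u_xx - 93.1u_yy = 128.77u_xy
Rewriting in standard form: -40.6323u_xx - 128.77u_xy - 93.1u_yy - 65.2141u_y = 0. A = -40.6323, B = -128.77, C = -93.1. Discriminant B² - 4AC = 1450.24438. Since 1450.24438 > 0, hyperbolic.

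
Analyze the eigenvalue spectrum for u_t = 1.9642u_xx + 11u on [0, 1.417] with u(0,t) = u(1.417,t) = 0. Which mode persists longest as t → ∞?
Eigenvalues: λₙ = 1.9642n²π²/1.417² - 11.
First three modes:
  n=1: λ₁ = 1.9642π²/1.417² - 11 ≈ -1.345
  n=2: λ₂ = 7.8568π²/1.417² - 11 ≈ 27.619
  n=3: λ₃ = 17.6778π²/1.417² - 11 ≈ 75.894
Since 1.9642π²/1.417² ≈ 9.655 < 11, λ₁ < 0.
The n=1 mode grows fastest (−λₙ is largest for n=1) → dominates.
Asymptotic: u ~ c₁ sin(πx/1.417) e^{1.345t} (exponential growth at rate −λ₁ ≈ 1.345).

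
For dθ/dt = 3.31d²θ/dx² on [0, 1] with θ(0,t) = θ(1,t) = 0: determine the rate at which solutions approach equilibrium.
Eigenvalues: λₙ = 3.31n²π².
First three modes:
  n=1: λ₁ = 3.31π² ≈ 32.668
  n=2: λ₂ = 13.24π² ≈ 130.674 (4× faster decay)
  n=3: λ₃ = 29.79π² ≈ 294.016 (9× faster decay)
As t → ∞, higher modes decay exponentially faster. The n=1 mode dominates: θ ~ c₁ sin(πx) e^{-λ₁t}.
Decay rate: λ₁ = 3.31π² ≈ 32.668.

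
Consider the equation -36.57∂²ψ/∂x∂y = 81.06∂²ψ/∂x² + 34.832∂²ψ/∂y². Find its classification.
Rewriting in standard form: -81.06∂²ψ/∂x² - 36.57∂²ψ/∂x∂y - 34.832∂²ψ/∂y² = 0. Elliptic. (A = -81.06, B = -36.57, C = -34.832 gives B² - 4AC = -9956.56278.)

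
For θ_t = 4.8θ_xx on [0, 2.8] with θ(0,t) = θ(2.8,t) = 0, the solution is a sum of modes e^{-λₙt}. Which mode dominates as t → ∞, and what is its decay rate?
Eigenvalues: λₙ = 4.8n²π²/2.8².
First three modes:
  n=1: λ₁ = 4.8π²/2.8² ≈ 6.043
  n=2: λ₂ = 19.2π²/2.8² ≈ 24.17 (4× faster decay)
  n=3: λ₃ = 43.2π²/2.8² ≈ 54.384 (9× faster decay)
As t → ∞, higher modes decay exponentially faster. The n=1 mode dominates: θ ~ c₁ sin(πx/2.8) e^{-λ₁t}.
Decay rate: λ₁ = 4.8π²/2.8² ≈ 6.043.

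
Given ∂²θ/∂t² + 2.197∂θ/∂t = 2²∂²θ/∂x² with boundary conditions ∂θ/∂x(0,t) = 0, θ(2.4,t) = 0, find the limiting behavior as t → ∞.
θ → 0. Damping (γ=2.197) dissipates energy; oscillations decay exponentially.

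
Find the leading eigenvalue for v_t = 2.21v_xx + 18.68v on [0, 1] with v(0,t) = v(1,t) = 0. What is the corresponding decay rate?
Eigenvalues: λₙ = 2.21n²π²/1² - 18.68.
First three modes:
  n=1: λ₁ = 2.21π² - 18.68 ≈ 3.132
  n=2: λ₂ = 8.84π² - 18.68 ≈ 68.567
  n=3: λ₃ = 19.89π² - 18.68 ≈ 177.626
Since 2.21π² ≈ 21.812 > 18.68, all λₙ > 0.
The n=1 mode decays slowest → dominates as t → ∞.
Asymptotic: v ~ c₁ sin(πx/1) e^{-λ₁t} with decay rate λ₁ ≈ 3.132.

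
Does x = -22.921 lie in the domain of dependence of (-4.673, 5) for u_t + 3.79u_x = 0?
No. Only data at x = -23.623 affects (-4.673, 5). Advection has one-way propagation along characteristics.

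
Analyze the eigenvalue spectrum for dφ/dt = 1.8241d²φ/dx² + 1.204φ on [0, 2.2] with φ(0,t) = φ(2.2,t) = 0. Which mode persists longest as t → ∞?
Eigenvalues: λₙ = 1.8241n²π²/2.2² - 1.204.
First three modes:
  n=1: λ₁ = 1.8241π²/2.2² - 1.204 ≈ 2.516
  n=2: λ₂ = 7.2964π²/2.2² - 1.204 ≈ 13.675
  n=3: λ₃ = 16.4169π²/2.2² - 1.204 ≈ 32.273
Since 1.8241π²/2.2² ≈ 3.72 > 1.204, all λₙ > 0.
The n=1 mode decays slowest → dominates as t → ∞.
Asymptotic: φ ~ c₁ sin(πx/2.2) e^{-λ₁t} with decay rate λ₁ ≈ 2.516.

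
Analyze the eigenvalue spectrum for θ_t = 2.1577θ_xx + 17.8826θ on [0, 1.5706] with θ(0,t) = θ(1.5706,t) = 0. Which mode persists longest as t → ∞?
Eigenvalues: λₙ = 2.1577n²π²/1.5706² - 17.8826.
First three modes:
  n=1: λ₁ = 2.1577π²/1.5706² - 17.8826 ≈ -9.25
  n=2: λ₂ = 8.6308π²/1.5706² - 17.8826 ≈ 16.649
  n=3: λ₃ = 19.4193π²/1.5706² - 17.8826 ≈ 59.814
Since 2.1577π²/1.5706² ≈ 8.633 < 17.8826, λ₁ < 0.
The n=1 mode grows fastest (−λₙ is largest for n=1) → dominates.
Asymptotic: θ ~ c₁ sin(πx/1.5706) e^{9.25t} (exponential growth at rate −λ₁ ≈ 9.25).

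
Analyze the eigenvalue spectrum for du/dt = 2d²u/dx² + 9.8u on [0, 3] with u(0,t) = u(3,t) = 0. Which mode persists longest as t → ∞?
Eigenvalues: λₙ = 2n²π²/3² - 9.8.
First three modes:
  n=1: λ₁ = 2π²/3² - 9.8 ≈ -7.607
  n=2: λ₂ = 8π²/3² - 9.8 ≈ -1.027
  n=3: λ₃ = 18π²/3² - 9.8 ≈ 9.939
Since 2π²/3² ≈ 2.193 < 9.8, λ₁ < 0.
The n=1 mode grows fastest (−λₙ is largest for n=1) → dominates.
Asymptotic: u ~ c₁ sin(πx/3) e^{7.607t} (exponential growth at rate −λ₁ ≈ 7.607).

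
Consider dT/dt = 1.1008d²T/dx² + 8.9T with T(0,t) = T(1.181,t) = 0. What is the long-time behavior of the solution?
As t → ∞, T grows unboundedly. Reaction dominates diffusion (r=8.9 > κπ²/L²≈7.79); solution grows exponentially.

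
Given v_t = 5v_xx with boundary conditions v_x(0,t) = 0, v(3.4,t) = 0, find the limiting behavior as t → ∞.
v → 0. Heat escapes through the Dirichlet boundary.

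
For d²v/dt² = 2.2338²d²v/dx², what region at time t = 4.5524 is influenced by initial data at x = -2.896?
Domain of influence: [-13.06515112, 7.27315112]. Data at x = -2.896 spreads outward at speed 2.2338.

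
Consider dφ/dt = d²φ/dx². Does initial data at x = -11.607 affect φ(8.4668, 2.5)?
Yes, for any finite x. The heat equation has infinite propagation speed, so all initial data affects all points at any t > 0.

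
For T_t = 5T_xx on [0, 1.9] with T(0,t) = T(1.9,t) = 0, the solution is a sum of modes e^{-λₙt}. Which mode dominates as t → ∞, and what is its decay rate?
Eigenvalues: λₙ = 5n²π²/1.9².
First three modes:
  n=1: λ₁ = 5π²/1.9² ≈ 13.67
  n=2: λ₂ = 20π²/1.9² ≈ 54.679 (4× faster decay)
  n=3: λ₃ = 45π²/1.9² ≈ 123.028 (9× faster decay)
As t → ∞, higher modes decay exponentially faster. The n=1 mode dominates: T ~ c₁ sin(πx/1.9) e^{-λ₁t}.
Decay rate: λ₁ = 5π²/1.9² ≈ 13.67.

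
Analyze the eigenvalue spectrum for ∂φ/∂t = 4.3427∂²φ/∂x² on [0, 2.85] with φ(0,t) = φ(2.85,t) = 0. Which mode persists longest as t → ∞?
Eigenvalues: λₙ = 4.3427n²π²/2.85².
First three modes:
  n=1: λ₁ = 4.3427π²/2.85² ≈ 5.277
  n=2: λ₂ = 17.3708π²/2.85² ≈ 21.107 (4× faster decay)
  n=3: λ₃ = 39.0843π²/2.85² ≈ 47.491 (9× faster decay)
As t → ∞, higher modes decay exponentially faster. The n=1 mode dominates: φ ~ c₁ sin(πx/2.85) e^{-λ₁t}.
Decay rate: λ₁ = 4.3427π²/2.85² ≈ 5.277.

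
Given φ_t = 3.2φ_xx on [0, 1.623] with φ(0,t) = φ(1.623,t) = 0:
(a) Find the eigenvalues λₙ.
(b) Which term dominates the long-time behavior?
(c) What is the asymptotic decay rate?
Eigenvalues: λₙ = 3.2n²π²/1.623².
First three modes:
  n=1: λ₁ = 3.2π²/1.623² ≈ 11.99
  n=2: λ₂ = 12.8π²/1.623² ≈ 47.959 (4× faster decay)
  n=3: λ₃ = 28.8π²/1.623² ≈ 107.908 (9× faster decay)
As t → ∞, higher modes decay exponentially faster. The n=1 mode dominates: φ ~ c₁ sin(πx/1.623) e^{-λ₁t}.
Decay rate: λ₁ = 3.2π²/1.623² ≈ 11.99.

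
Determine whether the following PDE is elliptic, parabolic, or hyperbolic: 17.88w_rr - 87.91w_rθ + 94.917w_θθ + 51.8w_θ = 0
Coefficients: A = 17.88, B = -87.91, C = 94.917. B² - 4AC = 939.70426, which is positive, so the equation is hyperbolic.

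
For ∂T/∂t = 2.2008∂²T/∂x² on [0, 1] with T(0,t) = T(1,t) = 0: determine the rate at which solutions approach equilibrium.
Eigenvalues: λₙ = 2.2008n²π².
First three modes:
  n=1: λ₁ = 2.2008π² ≈ 21.721
  n=2: λ₂ = 8.8032π² ≈ 86.884 (4× faster decay)
  n=3: λ₃ = 19.8072π² ≈ 195.489 (9× faster decay)
As t → ∞, higher modes decay exponentially faster. The n=1 mode dominates: T ~ c₁ sin(πx) e^{-λ₁t}.
Decay rate: λ₁ = 2.2008π² ≈ 21.721.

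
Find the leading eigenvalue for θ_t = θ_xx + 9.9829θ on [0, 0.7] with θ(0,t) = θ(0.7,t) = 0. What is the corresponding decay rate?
Eigenvalues: λₙ = n²π²/0.7² - 9.9829.
First three modes:
  n=1: λ₁ = π²/0.7² - 9.9829 ≈ 10.159
  n=2: λ₂ = 4π²/0.7² - 9.9829 ≈ 70.585
  n=3: λ₃ = 9π²/0.7² - 9.9829 ≈ 171.296
Since π²/0.7² ≈ 20.142 > 9.9829, all λₙ > 0.
The n=1 mode decays slowest → dominates as t → ∞.
Asymptotic: θ ~ c₁ sin(πx/0.7) e^{-λ₁t} with decay rate λ₁ ≈ 10.159.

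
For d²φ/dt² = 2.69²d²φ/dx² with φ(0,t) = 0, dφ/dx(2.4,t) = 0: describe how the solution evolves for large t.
φ oscillates (no decay). Energy is conserved; the solution oscillates indefinitely as standing waves.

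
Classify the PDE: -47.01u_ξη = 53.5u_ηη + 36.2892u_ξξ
Rewriting in standard form: -36.2892u_ξξ - 47.01u_ξη - 53.5u_ηη = 0. A = -36.2892, B = -47.01, C = -53.5. Discriminant B² - 4AC = -5555.9487. Since -5555.9487 < 0, elliptic.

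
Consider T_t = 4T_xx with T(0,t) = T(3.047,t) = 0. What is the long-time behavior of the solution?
As t → ∞, T → 0. Heat diffuses out through both boundaries.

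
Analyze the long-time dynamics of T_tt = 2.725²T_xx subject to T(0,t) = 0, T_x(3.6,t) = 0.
Long-time behavior: T oscillates (no decay). Energy is conserved; the solution oscillates indefinitely as standing waves.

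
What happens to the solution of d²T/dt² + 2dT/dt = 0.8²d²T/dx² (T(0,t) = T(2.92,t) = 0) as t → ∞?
T → 0. Damping (γ=2) dissipates energy; oscillations decay exponentially.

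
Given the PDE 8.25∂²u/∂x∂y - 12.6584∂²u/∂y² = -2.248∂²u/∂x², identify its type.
Rewriting in standard form: 2.248∂²u/∂x² + 8.25∂²u/∂x∂y - 12.6584∂²u/∂y² = 0. The second-order coefficients are A = 2.248, B = 8.25, C = -12.6584. Since B² - 4AC = 181.8868328 > 0, this is a hyperbolic PDE.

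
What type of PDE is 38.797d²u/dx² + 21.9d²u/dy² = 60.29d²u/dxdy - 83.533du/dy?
Rewriting in standard form: 38.797d²u/dx² - 60.29d²u/dxdy + 21.9d²u/dy² + 83.533du/dy = 0. With A = 38.797, B = -60.29, C = 21.9, the discriminant is 236.2669. This is a hyperbolic PDE.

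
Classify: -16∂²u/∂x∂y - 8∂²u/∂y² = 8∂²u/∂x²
Rewriting in standard form: -8∂²u/∂x² - 16∂²u/∂x∂y - 8∂²u/∂y² = 0. Parabolic (discriminant = 0).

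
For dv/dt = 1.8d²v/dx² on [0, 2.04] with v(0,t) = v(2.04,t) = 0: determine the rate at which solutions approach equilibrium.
Eigenvalues: λₙ = 1.8n²π²/2.04².
First three modes:
  n=1: λ₁ = 1.8π²/2.04² ≈ 4.269
  n=2: λ₂ = 7.2π²/2.04² ≈ 17.075 (4× faster decay)
  n=3: λ₃ = 16.2π²/2.04² ≈ 38.42 (9× faster decay)
As t → ∞, higher modes decay exponentially faster. The n=1 mode dominates: v ~ c₁ sin(πx/2.04) e^{-λ₁t}.
Decay rate: λ₁ = 1.8π²/2.04² ≈ 4.269.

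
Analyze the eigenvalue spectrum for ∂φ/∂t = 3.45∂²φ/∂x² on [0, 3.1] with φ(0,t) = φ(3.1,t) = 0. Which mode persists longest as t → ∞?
Eigenvalues: λₙ = 3.45n²π²/3.1².
First three modes:
  n=1: λ₁ = 3.45π²/3.1² ≈ 3.543
  n=2: λ₂ = 13.8π²/3.1² ≈ 14.173 (4× faster decay)
  n=3: λ₃ = 31.05π²/3.1² ≈ 31.889 (9× faster decay)
As t → ∞, higher modes decay exponentially faster. The n=1 mode dominates: φ ~ c₁ sin(πx/3.1) e^{-λ₁t}.
Decay rate: λ₁ = 3.45π²/3.1² ≈ 3.543.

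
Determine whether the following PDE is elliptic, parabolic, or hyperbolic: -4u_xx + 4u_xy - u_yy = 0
Coefficients: A = -4, B = 4, C = -1. B² - 4AC = 0, which is zero, so the equation is parabolic.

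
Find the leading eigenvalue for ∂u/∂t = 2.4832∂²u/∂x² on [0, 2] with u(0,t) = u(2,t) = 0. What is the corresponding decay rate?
Eigenvalues: λₙ = 2.4832n²π²/2².
First three modes:
  n=1: λ₁ = 2.4832π²/2² ≈ 6.127
  n=2: λ₂ = 9.9328π²/2² ≈ 24.508 (4× faster decay)
  n=3: λ₃ = 22.3488π²/2² ≈ 55.143 (9× faster decay)
As t → ∞, higher modes decay exponentially faster. The n=1 mode dominates: u ~ c₁ sin(πx/2) e^{-λ₁t}.
Decay rate: λ₁ = 2.4832π²/2² ≈ 6.127.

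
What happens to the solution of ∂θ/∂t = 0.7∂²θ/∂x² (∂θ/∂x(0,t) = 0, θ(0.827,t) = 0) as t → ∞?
θ → 0. Heat escapes through the Dirichlet boundary.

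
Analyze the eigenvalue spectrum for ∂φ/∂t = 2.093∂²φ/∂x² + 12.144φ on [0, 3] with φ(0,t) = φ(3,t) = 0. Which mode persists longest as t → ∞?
Eigenvalues: λₙ = 2.093n²π²/3² - 12.144.
First three modes:
  n=1: λ₁ = 2.093π²/3² - 12.144 ≈ -9.849
  n=2: λ₂ = 8.372π²/3² - 12.144 ≈ -2.963
  n=3: λ₃ = 18.837π²/3² - 12.144 ≈ 8.513
Since 2.093π²/3² ≈ 2.295 < 12.144, λ₁ < 0.
The n=1 mode grows fastest (−λₙ is largest for n=1) → dominates.
Asymptotic: φ ~ c₁ sin(πx/3) e^{9.849t} (exponential growth at rate −λ₁ ≈ 9.849).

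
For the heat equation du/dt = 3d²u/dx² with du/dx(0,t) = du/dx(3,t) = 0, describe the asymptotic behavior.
u → constant (steady state). Heat is conserved (no flux at boundaries); solution approaches the spatial average.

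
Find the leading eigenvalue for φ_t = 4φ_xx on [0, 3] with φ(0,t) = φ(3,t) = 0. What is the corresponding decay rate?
Eigenvalues: λₙ = 4n²π²/3².
First three modes:
  n=1: λ₁ = 4π²/3² ≈ 4.386
  n=2: λ₂ = 16π²/3² ≈ 17.546 (4× faster decay)
  n=3: λ₃ = 36π²/3² ≈ 39.478 (9× faster decay)
As t → ∞, higher modes decay exponentially faster. The n=1 mode dominates: φ ~ c₁ sin(πx/3) e^{-λ₁t}.
Decay rate: λ₁ = 4π²/3² ≈ 4.386.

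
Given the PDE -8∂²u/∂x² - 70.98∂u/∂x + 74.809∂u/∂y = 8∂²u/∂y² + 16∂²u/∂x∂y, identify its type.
Rewriting in standard form: -8∂²u/∂x² - 16∂²u/∂x∂y - 8∂²u/∂y² - 70.98∂u/∂x + 74.809∂u/∂y = 0. The second-order coefficients are A = -8, B = -16, C = -8. Since B² - 4AC = 0 = 0, this is a parabolic PDE.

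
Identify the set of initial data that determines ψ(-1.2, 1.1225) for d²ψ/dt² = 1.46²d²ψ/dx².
Domain of dependence: [-2.83885, 0.43885]. Signals travel at speed 1.46, so data within |x - -1.2| ≤ 1.46·1.1225 = 1.63885 can reach the point.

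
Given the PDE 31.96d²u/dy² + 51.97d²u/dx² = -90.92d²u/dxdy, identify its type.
Rewriting in standard form: 51.97d²u/dx² + 90.92d²u/dxdy + 31.96d²u/dy² = 0. The second-order coefficients are A = 51.97, B = 90.92, C = 31.96. Since B² - 4AC = 1622.6016 > 0, this is a hyperbolic PDE.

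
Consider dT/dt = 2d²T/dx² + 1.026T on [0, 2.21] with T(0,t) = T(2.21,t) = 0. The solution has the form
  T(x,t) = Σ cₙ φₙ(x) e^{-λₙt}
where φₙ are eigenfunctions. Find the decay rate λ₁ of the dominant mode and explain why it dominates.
Eigenvalues: λₙ = 2n²π²/2.21² - 1.026.
First three modes:
  n=1: λ₁ = 2π²/2.21² - 1.026 ≈ 3.016
  n=2: λ₂ = 8π²/2.21² - 1.026 ≈ 15.14
  n=3: λ₃ = 18π²/2.21² - 1.026 ≈ 35.348
Since 2π²/2.21² ≈ 4.042 > 1.026, all λₙ > 0.
The n=1 mode decays slowest → dominates as t → ∞.
Asymptotic: T ~ c₁ sin(πx/2.21) e^{-λ₁t} with decay rate λ₁ ≈ 3.016.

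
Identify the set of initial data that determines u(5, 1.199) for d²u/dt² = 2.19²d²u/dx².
Domain of dependence: [2.37419, 7.62581]. Signals travel at speed 2.19, so data within |x - 5| ≤ 2.19·1.199 = 2.62581 can reach the point.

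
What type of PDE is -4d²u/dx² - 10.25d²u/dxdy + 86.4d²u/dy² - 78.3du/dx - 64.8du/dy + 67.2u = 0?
With A = -4, B = -10.25, C = 86.4, the discriminant is 1487.4625. This is a hyperbolic PDE.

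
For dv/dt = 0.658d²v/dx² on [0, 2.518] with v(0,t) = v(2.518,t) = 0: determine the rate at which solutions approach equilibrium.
Eigenvalues: λₙ = 0.658n²π²/2.518².
First three modes:
  n=1: λ₁ = 0.658π²/2.518² ≈ 1.024
  n=2: λ₂ = 2.632π²/2.518² ≈ 4.097 (4× faster decay)
  n=3: λ₃ = 5.922π²/2.518² ≈ 9.218 (9× faster decay)
As t → ∞, higher modes decay exponentially faster. The n=1 mode dominates: v ~ c₁ sin(πx/2.518) e^{-λ₁t}.
Decay rate: λ₁ = 0.658π²/2.518² ≈ 1.024.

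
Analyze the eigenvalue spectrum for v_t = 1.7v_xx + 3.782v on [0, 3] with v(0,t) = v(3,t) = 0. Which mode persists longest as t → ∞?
Eigenvalues: λₙ = 1.7n²π²/3² - 3.782.
First three modes:
  n=1: λ₁ = 1.7π²/3² - 3.782 ≈ -1.918
  n=2: λ₂ = 6.8π²/3² - 3.782 ≈ 3.675
  n=3: λ₃ = 15.3π²/3² - 3.782 ≈ 12.996
Since 1.7π²/3² ≈ 1.864 < 3.782, λ₁ < 0.
The n=1 mode grows fastest (−λₙ is largest for n=1) → dominates.
Asymptotic: v ~ c₁ sin(πx/3) e^{1.918t} (exponential growth at rate −λ₁ ≈ 1.918).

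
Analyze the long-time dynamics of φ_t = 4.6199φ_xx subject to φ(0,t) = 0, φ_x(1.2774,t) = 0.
Long-time behavior: φ → 0. Heat escapes through the Dirichlet boundary.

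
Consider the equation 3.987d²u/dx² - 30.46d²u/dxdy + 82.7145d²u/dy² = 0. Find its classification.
Elliptic. (A = 3.987, B = -30.46, C = 82.7145 gives B² - 4AC = -391.319246.)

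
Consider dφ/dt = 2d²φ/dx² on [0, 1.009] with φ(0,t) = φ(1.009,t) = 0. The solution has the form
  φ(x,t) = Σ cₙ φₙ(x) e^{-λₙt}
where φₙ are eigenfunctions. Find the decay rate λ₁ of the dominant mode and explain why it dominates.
Eigenvalues: λₙ = 2n²π²/1.009².
First three modes:
  n=1: λ₁ = 2π²/1.009² ≈ 19.389
  n=2: λ₂ = 8π²/1.009² ≈ 77.555 (4× faster decay)
  n=3: λ₃ = 18π²/1.009² ≈ 174.498 (9× faster decay)
As t → ∞, higher modes decay exponentially faster. The n=1 mode dominates: φ ~ c₁ sin(πx/1.009) e^{-λ₁t}.
Decay rate: λ₁ = 2π²/1.009² ≈ 19.389.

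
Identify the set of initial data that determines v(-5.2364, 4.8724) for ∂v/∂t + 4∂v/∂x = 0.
A single point: x = -24.726. The characteristic through (-5.2364, 4.8724) is x - 4t = const, so x = -5.2364 - 4·4.8724 = -24.726.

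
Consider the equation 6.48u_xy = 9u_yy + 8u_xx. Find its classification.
Rewriting in standard form: -8u_xx + 6.48u_xy - 9u_yy = 0. Elliptic. (A = -8, B = 6.48, C = -9 gives B² - 4AC = -246.0096.)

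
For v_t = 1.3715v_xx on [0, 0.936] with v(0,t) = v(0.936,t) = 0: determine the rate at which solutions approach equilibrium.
Eigenvalues: λₙ = 1.3715n²π²/0.936².
First three modes:
  n=1: λ₁ = 1.3715π²/0.936² ≈ 15.451
  n=2: λ₂ = 5.486π²/0.936² ≈ 61.802 (4× faster decay)
  n=3: λ₃ = 12.3435π²/0.936² ≈ 139.055 (9× faster decay)
As t → ∞, higher modes decay exponentially faster. The n=1 mode dominates: v ~ c₁ sin(πx/0.936) e^{-λ₁t}.
Decay rate: λ₁ = 1.3715π²/0.936² ≈ 15.451.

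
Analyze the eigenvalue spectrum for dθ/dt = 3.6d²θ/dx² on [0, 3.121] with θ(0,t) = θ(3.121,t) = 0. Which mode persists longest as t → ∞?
Eigenvalues: λₙ = 3.6n²π²/3.121².
First three modes:
  n=1: λ₁ = 3.6π²/3.121² ≈ 3.648
  n=2: λ₂ = 14.4π²/3.121² ≈ 14.591 (4× faster decay)
  n=3: λ₃ = 32.4π²/3.121² ≈ 32.829 (9× faster decay)
As t → ∞, higher modes decay exponentially faster. The n=1 mode dominates: θ ~ c₁ sin(πx/3.121) e^{-λ₁t}.
Decay rate: λ₁ = 3.6π²/3.121² ≈ 3.648.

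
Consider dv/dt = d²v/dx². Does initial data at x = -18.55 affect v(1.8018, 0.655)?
Yes, for any finite x. The heat equation has infinite propagation speed, so all initial data affects all points at any t > 0.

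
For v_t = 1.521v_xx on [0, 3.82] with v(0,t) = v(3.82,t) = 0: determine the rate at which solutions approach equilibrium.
Eigenvalues: λₙ = 1.521n²π²/3.82².
First three modes:
  n=1: λ₁ = 1.521π²/3.82² ≈ 1.029
  n=2: λ₂ = 6.084π²/3.82² ≈ 4.115 (4× faster decay)
  n=3: λ₃ = 13.689π²/3.82² ≈ 9.259 (9× faster decay)
As t → ∞, higher modes decay exponentially faster. The n=1 mode dominates: v ~ c₁ sin(πx/3.82) e^{-λ₁t}.
Decay rate: λ₁ = 1.521π²/3.82² ≈ 1.029.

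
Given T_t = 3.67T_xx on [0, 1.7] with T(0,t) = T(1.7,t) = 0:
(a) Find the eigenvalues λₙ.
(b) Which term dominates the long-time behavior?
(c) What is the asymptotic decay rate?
Eigenvalues: λₙ = 3.67n²π²/1.7².
First three modes:
  n=1: λ₁ = 3.67π²/1.7² ≈ 12.533
  n=2: λ₂ = 14.68π²/1.7² ≈ 50.133 (4× faster decay)
  n=3: λ₃ = 33.03π²/1.7² ≈ 112.8 (9× faster decay)
As t → ∞, higher modes decay exponentially faster. The n=1 mode dominates: T ~ c₁ sin(πx/1.7) e^{-λ₁t}.
Decay rate: λ₁ = 3.67π²/1.7² ≈ 12.533.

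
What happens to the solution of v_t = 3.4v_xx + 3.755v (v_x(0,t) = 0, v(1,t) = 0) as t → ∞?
v → 0. Diffusion dominates reaction (r=3.755 < κπ²/(4L²)≈8.39); solution decays.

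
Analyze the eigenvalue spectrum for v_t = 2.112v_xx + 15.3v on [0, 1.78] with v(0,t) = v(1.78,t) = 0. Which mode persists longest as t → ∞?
Eigenvalues: λₙ = 2.112n²π²/1.78² - 15.3.
First three modes:
  n=1: λ₁ = 2.112π²/1.78² - 15.3 ≈ -8.721
  n=2: λ₂ = 8.448π²/1.78² - 15.3 ≈ 11.016
  n=3: λ₃ = 19.008π²/1.78² - 15.3 ≈ 43.91
Since 2.112π²/1.78² ≈ 6.579 < 15.3, λ₁ < 0.
The n=1 mode grows fastest (−λₙ is largest for n=1) → dominates.
Asymptotic: v ~ c₁ sin(πx/1.78) e^{8.721t} (exponential growth at rate −λ₁ ≈ 8.721).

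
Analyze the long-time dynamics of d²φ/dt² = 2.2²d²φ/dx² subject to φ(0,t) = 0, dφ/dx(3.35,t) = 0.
Long-time behavior: φ oscillates (no decay). Energy is conserved; the solution oscillates indefinitely as standing waves.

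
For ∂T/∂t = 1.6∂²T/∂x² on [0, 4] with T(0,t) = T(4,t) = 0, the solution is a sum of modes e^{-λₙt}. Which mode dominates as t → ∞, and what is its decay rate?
Eigenvalues: λₙ = 1.6n²π²/4².
First three modes:
  n=1: λ₁ = 1.6π²/4² ≈ 0.987
  n=2: λ₂ = 6.4π²/4² ≈ 3.948 (4× faster decay)
  n=3: λ₃ = 14.4π²/4² ≈ 8.883 (9× faster decay)
As t → ∞, higher modes decay exponentially faster. The n=1 mode dominates: T ~ c₁ sin(πx/4) e^{-λ₁t}.
Decay rate: λ₁ = 1.6π²/4² ≈ 0.987.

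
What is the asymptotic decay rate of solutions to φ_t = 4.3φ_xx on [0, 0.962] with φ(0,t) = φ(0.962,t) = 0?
Eigenvalues: λₙ = 4.3n²π²/0.962².
First three modes:
  n=1: λ₁ = 4.3π²/0.962² ≈ 45.858
  n=2: λ₂ = 17.2π²/0.962² ≈ 183.433 (4× faster decay)
  n=3: λ₃ = 38.7π²/0.962² ≈ 412.725 (9× faster decay)
As t → ∞, higher modes decay exponentially faster. The n=1 mode dominates: φ ~ c₁ sin(πx/0.962) e^{-λ₁t}.
Decay rate: λ₁ = 4.3π²/0.962² ≈ 45.858.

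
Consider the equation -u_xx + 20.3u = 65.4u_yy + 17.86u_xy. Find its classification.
Rewriting in standard form: -u_xx - 17.86u_xy - 65.4u_yy + 20.3u = 0. Hyperbolic. (A = -1, B = -17.86, C = -65.4 gives B² - 4AC = 57.3796.)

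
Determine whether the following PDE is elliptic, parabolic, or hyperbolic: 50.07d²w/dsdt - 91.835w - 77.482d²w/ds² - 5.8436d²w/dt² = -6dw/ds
Rewriting in standard form: -77.482d²w/ds² + 50.07d²w/dsdt - 5.8436d²w/dt² + 6dw/ds - 91.835w = 0. Coefficients: A = -77.482, B = 50.07, C = -5.8436. B² - 4AC = 695.9096392, which is positive, so the equation is hyperbolic.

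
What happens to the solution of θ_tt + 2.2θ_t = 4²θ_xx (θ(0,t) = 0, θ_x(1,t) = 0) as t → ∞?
θ → 0. Damping (γ=2.2) dissipates energy; oscillations decay exponentially.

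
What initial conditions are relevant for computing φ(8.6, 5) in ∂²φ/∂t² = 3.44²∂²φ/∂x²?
Domain of dependence: [-8.6, 25.8]. Signals travel at speed 3.44, so data within |x - 8.6| ≤ 3.44·5 = 17.2 can reach the point.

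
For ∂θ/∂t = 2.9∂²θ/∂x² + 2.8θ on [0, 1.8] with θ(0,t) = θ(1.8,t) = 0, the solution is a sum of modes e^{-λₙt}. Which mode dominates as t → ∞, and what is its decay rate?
Eigenvalues: λₙ = 2.9n²π²/1.8² - 2.8.
First three modes:
  n=1: λ₁ = 2.9π²/1.8² - 2.8 ≈ 6.034
  n=2: λ₂ = 11.6π²/1.8² - 2.8 ≈ 32.536
  n=3: λ₃ = 26.1π²/1.8² - 2.8 ≈ 76.705
Since 2.9π²/1.8² ≈ 8.834 > 2.8, all λₙ > 0.
The n=1 mode decays slowest → dominates as t → ∞.
Asymptotic: θ ~ c₁ sin(πx/1.8) e^{-λ₁t} with decay rate λ₁ ≈ 6.034.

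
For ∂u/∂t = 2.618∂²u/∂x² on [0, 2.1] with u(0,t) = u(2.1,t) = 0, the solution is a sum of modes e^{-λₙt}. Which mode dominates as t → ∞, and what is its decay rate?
Eigenvalues: λₙ = 2.618n²π²/2.1².
First three modes:
  n=1: λ₁ = 2.618π²/2.1² ≈ 5.859
  n=2: λ₂ = 10.472π²/2.1² ≈ 23.436 (4× faster decay)
  n=3: λ₃ = 23.562π²/2.1² ≈ 52.732 (9× faster decay)
As t → ∞, higher modes decay exponentially faster. The n=1 mode dominates: u ~ c₁ sin(πx/2.1) e^{-λ₁t}.
Decay rate: λ₁ = 2.618π²/2.1² ≈ 5.859.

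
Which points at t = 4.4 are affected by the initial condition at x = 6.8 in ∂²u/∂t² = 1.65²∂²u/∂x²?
Domain of influence: [-0.46, 14.06]. Data at x = 6.8 spreads outward at speed 1.65.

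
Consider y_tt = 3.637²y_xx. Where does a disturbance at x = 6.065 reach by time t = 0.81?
Domain of influence: [3.11903, 9.01097]. Data at x = 6.065 spreads outward at speed 3.637.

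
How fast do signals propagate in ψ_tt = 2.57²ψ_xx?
Speed = 2.57. Information travels along characteristics x = x₀ ± 2.57t.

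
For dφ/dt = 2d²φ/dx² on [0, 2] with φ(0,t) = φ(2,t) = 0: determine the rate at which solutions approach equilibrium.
Eigenvalues: λₙ = 2n²π²/2².
First three modes:
  n=1: λ₁ = 2π²/2² ≈ 4.935
  n=2: λ₂ = 8π²/2² ≈ 19.739 (4× faster decay)
  n=3: λ₃ = 18π²/2² ≈ 44.413 (9× faster decay)
As t → ∞, higher modes decay exponentially faster. The n=1 mode dominates: φ ~ c₁ sin(πx/2) e^{-λ₁t}.
Decay rate: λ₁ = 2π²/2² ≈ 4.935.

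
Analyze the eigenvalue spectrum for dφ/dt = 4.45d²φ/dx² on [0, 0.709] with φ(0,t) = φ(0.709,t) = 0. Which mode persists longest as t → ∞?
Eigenvalues: λₙ = 4.45n²π²/0.709².
First three modes:
  n=1: λ₁ = 4.45π²/0.709² ≈ 87.371
  n=2: λ₂ = 17.8π²/0.709² ≈ 349.484 (4× faster decay)
  n=3: λ₃ = 40.05π²/0.709² ≈ 786.339 (9× faster decay)
As t → ∞, higher modes decay exponentially faster. The n=1 mode dominates: φ ~ c₁ sin(πx/0.709) e^{-λ₁t}.
Decay rate: λ₁ = 4.45π²/0.709² ≈ 87.371.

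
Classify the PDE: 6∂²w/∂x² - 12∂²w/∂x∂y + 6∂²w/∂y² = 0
A = 6, B = -12, C = 6. Discriminant B² - 4AC = 0. Since 0 = 0, parabolic.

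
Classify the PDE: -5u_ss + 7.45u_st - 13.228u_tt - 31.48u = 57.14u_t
Rewriting in standard form: -5u_ss + 7.45u_st - 13.228u_tt - 57.14u_t - 31.48u = 0. A = -5, B = 7.45, C = -13.228. Discriminant B² - 4AC = -209.0575. Since -209.0575 < 0, elliptic.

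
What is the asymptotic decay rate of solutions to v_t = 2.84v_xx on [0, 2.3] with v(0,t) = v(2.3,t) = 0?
Eigenvalues: λₙ = 2.84n²π²/2.3².
First three modes:
  n=1: λ₁ = 2.84π²/2.3² ≈ 5.299
  n=2: λ₂ = 11.36π²/2.3² ≈ 21.194 (4× faster decay)
  n=3: λ₃ = 25.56π²/2.3² ≈ 47.688 (9× faster decay)
As t → ∞, higher modes decay exponentially faster. The n=1 mode dominates: v ~ c₁ sin(πx/2.3) e^{-λ₁t}.
Decay rate: λ₁ = 2.84π²/2.3² ≈ 5.299.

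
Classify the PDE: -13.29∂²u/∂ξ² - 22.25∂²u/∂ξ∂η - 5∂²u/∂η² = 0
A = -13.29, B = -22.25, C = -5. Discriminant B² - 4AC = 229.2625. Since 229.2625 > 0, hyperbolic.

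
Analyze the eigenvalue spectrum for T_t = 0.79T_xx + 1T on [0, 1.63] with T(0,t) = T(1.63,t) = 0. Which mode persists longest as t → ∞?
Eigenvalues: λₙ = 0.79n²π²/1.63² - 1.
First three modes:
  n=1: λ₁ = 0.79π²/1.63² - 1 ≈ 1.935
  n=2: λ₂ = 3.16π²/1.63² - 1 ≈ 10.738
  n=3: λ₃ = 7.11π²/1.63² - 1 ≈ 25.412
Since 0.79π²/1.63² ≈ 2.935 > 1, all λₙ > 0.
The n=1 mode decays slowest → dominates as t → ∞.
Asymptotic: T ~ c₁ sin(πx/1.63) e^{-λ₁t} with decay rate λ₁ ≈ 1.935.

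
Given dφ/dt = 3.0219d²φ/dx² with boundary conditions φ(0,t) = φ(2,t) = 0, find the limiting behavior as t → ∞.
φ → 0. Heat diffuses out through both boundaries.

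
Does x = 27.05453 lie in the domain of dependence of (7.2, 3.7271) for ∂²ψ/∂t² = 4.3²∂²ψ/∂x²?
No. The domain of dependence is [-8.82653, 23.22653], and 27.05453 is outside this interval.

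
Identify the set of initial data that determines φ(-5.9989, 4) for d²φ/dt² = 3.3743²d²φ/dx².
Domain of dependence: [-19.4961, 7.4983]. Signals travel at speed 3.3743, so data within |x - -5.9989| ≤ 3.3743·4 = 13.4972 can reach the point.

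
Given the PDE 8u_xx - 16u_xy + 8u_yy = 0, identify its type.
The second-order coefficients are A = 8, B = -16, C = 8. Since B² - 4AC = 0 = 0, this is a parabolic PDE.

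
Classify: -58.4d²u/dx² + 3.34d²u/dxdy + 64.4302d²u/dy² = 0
Hyperbolic (discriminant = 15062.05032).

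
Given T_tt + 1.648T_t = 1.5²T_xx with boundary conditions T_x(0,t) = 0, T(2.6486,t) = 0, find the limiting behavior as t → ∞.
T → 0. Damping (γ=1.648) dissipates energy; oscillations decay exponentially.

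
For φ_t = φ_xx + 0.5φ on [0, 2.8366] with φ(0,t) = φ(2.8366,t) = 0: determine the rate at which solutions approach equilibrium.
Eigenvalues: λₙ = n²π²/2.8366² - 0.5.
First three modes:
  n=1: λ₁ = π²/2.8366² - 0.5 ≈ 0.727
  n=2: λ₂ = 4π²/2.8366² - 0.5 ≈ 4.406
  n=3: λ₃ = 9π²/2.8366² - 0.5 ≈ 10.539
Since π²/2.8366² ≈ 1.227 > 0.5, all λₙ > 0.
The n=1 mode decays slowest → dominates as t → ∞.
Asymptotic: φ ~ c₁ sin(πx/2.8366) e^{-λ₁t} with decay rate λ₁ ≈ 0.727.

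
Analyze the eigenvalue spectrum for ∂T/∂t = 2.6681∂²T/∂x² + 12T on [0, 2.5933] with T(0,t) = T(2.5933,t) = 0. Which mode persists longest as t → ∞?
Eigenvalues: λₙ = 2.6681n²π²/2.5933² - 12.
First three modes:
  n=1: λ₁ = 2.6681π²/2.5933² - 12 ≈ -8.084
  n=2: λ₂ = 10.6724π²/2.5933² - 12 ≈ 3.662
  n=3: λ₃ = 24.0129π²/2.5933² - 12 ≈ 23.24
Since 2.6681π²/2.5933² ≈ 3.916 < 12, λ₁ < 0.
The n=1 mode grows fastest (−λₙ is largest for n=1) → dominates.
Asymptotic: T ~ c₁ sin(πx/2.5933) e^{8.084t} (exponential growth at rate −λ₁ ≈ 8.084).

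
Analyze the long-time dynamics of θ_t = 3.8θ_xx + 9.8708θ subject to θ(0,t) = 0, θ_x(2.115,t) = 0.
Long-time behavior: θ grows unboundedly. Reaction dominates diffusion (r=9.8708 > κπ²/(4L²)≈2.1); solution grows exponentially.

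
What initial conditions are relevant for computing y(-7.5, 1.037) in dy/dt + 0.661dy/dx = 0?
A single point: x = -8.185457. The characteristic through (-7.5, 1.037) is x - 0.661t = const, so x = -7.5 - 0.661·1.037 = -8.185457.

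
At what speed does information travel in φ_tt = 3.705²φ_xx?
Speed = 3.705. Information travels along characteristics x = x₀ ± 3.705t.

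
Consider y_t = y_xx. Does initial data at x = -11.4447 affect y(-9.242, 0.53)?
Yes, for any finite x. The heat equation has infinite propagation speed, so all initial data affects all points at any t > 0.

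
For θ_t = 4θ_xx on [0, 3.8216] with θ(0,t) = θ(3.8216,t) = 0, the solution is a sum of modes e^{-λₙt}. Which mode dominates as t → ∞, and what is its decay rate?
Eigenvalues: λₙ = 4n²π²/3.8216².
First three modes:
  n=1: λ₁ = 4π²/3.8216² ≈ 2.703
  n=2: λ₂ = 16π²/3.8216² ≈ 10.813 (4× faster decay)
  n=3: λ₃ = 36π²/3.8216² ≈ 24.328 (9× faster decay)
As t → ∞, higher modes decay exponentially faster. The n=1 mode dominates: θ ~ c₁ sin(πx/3.8216) e^{-λ₁t}.
Decay rate: λ₁ = 4π²/3.8216² ≈ 2.703.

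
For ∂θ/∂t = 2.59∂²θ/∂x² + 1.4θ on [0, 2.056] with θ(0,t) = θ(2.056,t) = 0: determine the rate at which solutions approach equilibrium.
Eigenvalues: λₙ = 2.59n²π²/2.056² - 1.4.
First three modes:
  n=1: λ₁ = 2.59π²/2.056² - 1.4 ≈ 4.647
  n=2: λ₂ = 10.36π²/2.056² - 1.4 ≈ 22.789
  n=3: λ₃ = 23.31π²/2.056² - 1.4 ≈ 53.025
Since 2.59π²/2.056² ≈ 6.047 > 1.4, all λₙ > 0.
The n=1 mode decays slowest → dominates as t → ∞.
Asymptotic: θ ~ c₁ sin(πx/2.056) e^{-λ₁t} with decay rate λ₁ ≈ 4.647.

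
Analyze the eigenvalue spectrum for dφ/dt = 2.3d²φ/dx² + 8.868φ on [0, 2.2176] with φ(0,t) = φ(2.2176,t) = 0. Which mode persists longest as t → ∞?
Eigenvalues: λₙ = 2.3n²π²/2.2176² - 8.868.
First three modes:
  n=1: λ₁ = 2.3π²/2.2176² - 8.868 ≈ -4.252
  n=2: λ₂ = 9.2π²/2.2176² - 8.868 ≈ 9.596
  n=3: λ₃ = 20.7π²/2.2176² - 8.868 ≈ 32.676
Since 2.3π²/2.2176² ≈ 4.616 < 8.868, λ₁ < 0.
The n=1 mode grows fastest (−λₙ is largest for n=1) → dominates.
Asymptotic: φ ~ c₁ sin(πx/2.2176) e^{4.252t} (exponential growth at rate −λ₁ ≈ 4.252).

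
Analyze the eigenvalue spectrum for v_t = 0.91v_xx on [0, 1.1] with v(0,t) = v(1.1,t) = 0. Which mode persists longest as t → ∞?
Eigenvalues: λₙ = 0.91n²π²/1.1².
First three modes:
  n=1: λ₁ = 0.91π²/1.1² ≈ 7.423
  n=2: λ₂ = 3.64π²/1.1² ≈ 29.69 (4× faster decay)
  n=3: λ₃ = 8.19π²/1.1² ≈ 66.803 (9× faster decay)
As t → ∞, higher modes decay exponentially faster. The n=1 mode dominates: v ~ c₁ sin(πx/1.1) e^{-λ₁t}.
Decay rate: λ₁ = 0.91π²/1.1² ≈ 7.423.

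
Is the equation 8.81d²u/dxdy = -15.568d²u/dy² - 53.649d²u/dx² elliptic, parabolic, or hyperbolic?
Rewriting in standard form: 53.649d²u/dx² + 8.81d²u/dxdy + 15.568d²u/dy² = 0. Computing B² - 4AC with A = 53.649, B = 8.81, C = 15.568: discriminant = -3263.214428 (negative). Answer: elliptic.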